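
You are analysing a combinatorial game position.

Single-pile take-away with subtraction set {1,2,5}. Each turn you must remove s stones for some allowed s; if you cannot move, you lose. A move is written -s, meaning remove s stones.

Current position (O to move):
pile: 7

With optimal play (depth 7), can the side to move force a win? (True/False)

[7] O move#1: -1:+1/6*, -2:-1/5, -5:-1/2
[6] X move#2: -1:-1/5*, -2:-1/4, -5:-1/1
[5] O move#3: -1:-1/4, -2:+1/3*, -5:+1/0
[3] X move#4: -1:-1/2*, -2:-1/1
[2] O move#5: -1:-1/1, -2:+1/0*
[0] end (terminal -1, X#6); searched 7 to 7

O winning at [7]: True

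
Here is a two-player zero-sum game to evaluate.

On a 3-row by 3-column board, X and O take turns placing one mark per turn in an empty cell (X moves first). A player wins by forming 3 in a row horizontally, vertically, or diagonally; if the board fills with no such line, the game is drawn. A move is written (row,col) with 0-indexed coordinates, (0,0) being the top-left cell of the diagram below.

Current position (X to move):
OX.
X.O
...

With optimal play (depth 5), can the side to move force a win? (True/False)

X winning at [OX./X.O/...]: False

ply 1, X at OX./X.O/... | (0,2)=+0→OXX/X.O/...*; (1,1)=+0→OX./XXO/...; (2,0)=-1→OX./X.O/X..; (2,1)=+0→OX./X.O/.X.; (2,2)=+0→OX./X.O/..X
ply 2, O at OXX/X.O/... | (1,1)=+0→OXX/XOO/...*; (2,0)=+0→OXX/X.O/O..; (2,1)=+0→OXX/X.O/.O.; (2,2)=-1→OXX/X.O/..O
ply 3, X at OXX/XOO/... | (2,0)=-1→OXX/XOO/X..; (2,1)=-1→OXX/XOO/.X.; (2,2)=+0→OXX/XOO/..X*
ply 4, O at OXX/XOO/..X | (2,0)=+0→OXX/XOO/O.X*; (2,1)=+0→OXX/XOO/.OX
ply 5, X at OXX/XOO/O.X | (2,1)=+0→OXX/XOO/OXX*
ply 6: OXX/XOO/OXX is terminal +0 (O); from OX./X.O/... depth 5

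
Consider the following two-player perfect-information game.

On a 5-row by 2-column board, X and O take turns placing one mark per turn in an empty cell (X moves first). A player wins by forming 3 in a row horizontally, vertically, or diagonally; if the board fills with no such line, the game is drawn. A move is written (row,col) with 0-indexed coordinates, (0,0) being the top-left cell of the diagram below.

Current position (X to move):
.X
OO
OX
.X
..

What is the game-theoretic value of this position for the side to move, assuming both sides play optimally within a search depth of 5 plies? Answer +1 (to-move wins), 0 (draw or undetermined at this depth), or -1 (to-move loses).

value(.X/OO/OX/.X/.., X) = +1

[.X/OO/OX/.X/..] X move#1: (0,0):-1/XX/OO/OX/.X/.., (3,0):-1/.X/OO/OX/XX/.., (4,0):-1/.X/OO/OX/.X/X., (4,1):+1/.X/OO/OX/.X/.X*
[.X/OO/OX/.X/.X] end (terminal -1, O#2); searched .X/OO/OX/.X/.. to 5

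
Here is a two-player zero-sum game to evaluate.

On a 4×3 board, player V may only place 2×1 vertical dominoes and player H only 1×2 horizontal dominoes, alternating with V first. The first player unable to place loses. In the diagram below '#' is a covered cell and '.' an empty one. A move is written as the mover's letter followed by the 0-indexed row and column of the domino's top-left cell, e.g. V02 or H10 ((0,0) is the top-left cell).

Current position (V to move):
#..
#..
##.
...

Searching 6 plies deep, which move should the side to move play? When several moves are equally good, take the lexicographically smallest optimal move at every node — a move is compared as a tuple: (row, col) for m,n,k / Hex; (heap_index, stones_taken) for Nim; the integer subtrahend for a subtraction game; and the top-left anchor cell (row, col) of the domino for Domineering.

ply 1, V at #../#../##./... | V01=+1→##./##./##./...*; V02=+1→#.#/#.#/##./...; V12=-1→#../#.#/###/...; V22=-1→#../#../###/..#
ply 2, H at ##./##./##./... | H30=-1→##./##./##./##.*; H31=-1→##./##./##./.##
ply 3, V at ##./##./##./##. | V02=+1→###/###/##./##.*; V12=+1→##./###/###/##.; V22=+1→##./##./###/###
ply 4: ###/###/##./##. is terminal -1 (H); from #../#../##./... depth 6

V's best at [#../#../##./...]: V01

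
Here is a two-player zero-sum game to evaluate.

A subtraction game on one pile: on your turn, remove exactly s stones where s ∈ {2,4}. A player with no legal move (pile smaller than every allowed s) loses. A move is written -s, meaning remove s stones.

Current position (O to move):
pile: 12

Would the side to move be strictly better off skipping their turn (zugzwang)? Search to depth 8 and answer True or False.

[12] O move#1: -2:-1/10*, -4:-1/8
[10] X move#2: -2:-1/8, -4:+1/6*
[6] O move#3: -2:-1/4*, -4:-1/2
[4] X move#4: -2:-1/2, -4:+1/0*
[0] end (terminal -1, O#5); searched 12 to 8
suppose O passes — search the same position with X to move:
pass> [12] X move#1: -2:-1/10*, -4:-1/8
pass> [10] O move#2: -2:-1/8, -4:+1/6*
pass> [6] X move#3: -2:-1/4*, -4:-1/2
pass> [4] O move#4: -2:-1/2, -4:+1/0*
pass> [0] end (terminal -1, X#5); searched 12 to 8
for O: play -1, pass +1

zugzwang(12, O) = True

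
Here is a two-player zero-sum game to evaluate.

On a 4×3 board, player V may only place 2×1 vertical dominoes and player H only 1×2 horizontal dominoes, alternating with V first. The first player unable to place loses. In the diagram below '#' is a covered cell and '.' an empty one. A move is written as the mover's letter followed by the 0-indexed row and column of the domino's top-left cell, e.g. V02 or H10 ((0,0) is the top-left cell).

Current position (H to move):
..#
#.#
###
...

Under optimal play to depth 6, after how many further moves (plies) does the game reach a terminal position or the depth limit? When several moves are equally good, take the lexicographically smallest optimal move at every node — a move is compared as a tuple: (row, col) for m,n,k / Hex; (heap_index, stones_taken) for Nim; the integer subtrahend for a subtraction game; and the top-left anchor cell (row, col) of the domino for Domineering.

PV length from [..#/#.#/###/...]: 1 ply

ply 1, H at ..#/#.#/###/... | H00=+1→###/#.#/###/...*; H30=-1→..#/#.#/###/##.; H31=-1→..#/#.#/###/.##
ply 2: ###/#.#/###/... is terminal -1 (V); from ..#/#.#/###/... depth 6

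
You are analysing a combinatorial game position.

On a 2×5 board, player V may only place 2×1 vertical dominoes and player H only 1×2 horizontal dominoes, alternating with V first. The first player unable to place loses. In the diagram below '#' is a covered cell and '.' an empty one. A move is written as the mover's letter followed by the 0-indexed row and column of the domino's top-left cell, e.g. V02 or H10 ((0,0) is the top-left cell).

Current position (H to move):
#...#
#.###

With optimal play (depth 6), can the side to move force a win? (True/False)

ply 1, H at #...#/#.### | H01=+1→###.#/#.###*; H02=-1→#.###/#.###
ply 2: ###.#/#.### is terminal -1 (V); from #...#/#.### depth 6

H winning at [#...#/#.###]: True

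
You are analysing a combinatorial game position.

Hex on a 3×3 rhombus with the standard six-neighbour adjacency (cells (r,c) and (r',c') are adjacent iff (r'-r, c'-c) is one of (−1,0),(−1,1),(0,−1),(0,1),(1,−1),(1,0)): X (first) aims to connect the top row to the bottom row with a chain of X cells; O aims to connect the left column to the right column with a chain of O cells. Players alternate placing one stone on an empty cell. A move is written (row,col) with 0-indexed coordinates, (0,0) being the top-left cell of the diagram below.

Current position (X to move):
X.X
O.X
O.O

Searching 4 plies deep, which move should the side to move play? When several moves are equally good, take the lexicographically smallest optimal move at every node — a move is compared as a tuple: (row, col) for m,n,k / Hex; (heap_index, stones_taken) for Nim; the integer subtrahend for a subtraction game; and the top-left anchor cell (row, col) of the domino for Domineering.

p1 X@[X.X/O.X/O.O]: (0,1)[XXX/O.X/O.O]-1 (1,1)[X.X/OXX/O.O]-1 (2,1)[X.X/O.X/OXO]+1*
p2 O@[X.X/O.X/OXO] terminal -1; root [X.X/O.X/O.O] d4

X's best at [X.X/O.X/O.O]: (2,1)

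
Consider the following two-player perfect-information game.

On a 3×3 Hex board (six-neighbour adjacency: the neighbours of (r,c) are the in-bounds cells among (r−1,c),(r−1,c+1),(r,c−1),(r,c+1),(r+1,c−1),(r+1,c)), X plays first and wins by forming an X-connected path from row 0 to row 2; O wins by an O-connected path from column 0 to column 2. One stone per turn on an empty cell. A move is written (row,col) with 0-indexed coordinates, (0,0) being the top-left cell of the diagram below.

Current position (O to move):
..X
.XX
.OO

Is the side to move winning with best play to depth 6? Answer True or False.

O winning at [..X/.XX/.OO]: True

p1 O@[..X/.XX/.OO]: (0,0)[O.X/.XX/.OO]-1 (0,1)[.OX/.XX/.OO]-1 (1,0)[..X/OXX/.OO]-1 (2,0)[..X/.XX/OOO]+1*
p2 X@[..X/.XX/OOO] terminal -1; root [..X/.XX/.OO] d6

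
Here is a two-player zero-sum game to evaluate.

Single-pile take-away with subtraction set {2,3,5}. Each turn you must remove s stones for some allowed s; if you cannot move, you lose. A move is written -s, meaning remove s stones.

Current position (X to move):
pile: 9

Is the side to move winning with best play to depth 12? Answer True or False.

X winning at [9]: True

ply 1, X at 9 | -2=+1→7*; -3=-1→6; -5=-1→4
ply 2, O at 7 | -2=-1→5*; -3=-1→4; -5=-1→2
ply 3, X at 5 | -2=-1→3; -3=-1→2; -5=+1→0*
ply 4: 0 is terminal -1 (O); from 9 depth 12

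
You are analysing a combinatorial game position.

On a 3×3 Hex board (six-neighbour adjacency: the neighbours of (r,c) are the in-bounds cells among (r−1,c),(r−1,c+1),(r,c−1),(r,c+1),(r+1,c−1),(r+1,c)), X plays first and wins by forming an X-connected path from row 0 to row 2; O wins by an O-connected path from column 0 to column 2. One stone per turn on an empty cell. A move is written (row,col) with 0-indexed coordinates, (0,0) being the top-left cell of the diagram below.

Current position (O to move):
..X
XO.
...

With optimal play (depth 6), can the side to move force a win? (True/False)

O winning at [..X/XO./...]: False

p1 O@[..X/XO./...]: (0,0)[O.X/XO./...]-1* (0,1)[.OX/XO./...]-1 (1,2)[..X/XOO/...]-1 (2,0)[..X/XO./O..]-1 (2,1)[..X/XO./.O.]-1 (2,2)[..X/XO./..O]-1
p2 X@[O.X/XO./...]: (0,1)[OXX/XO./...]+1* (1,2)[O.X/XOX/...]+1 (2,0)[O.X/XO./X..]+1 (2,1)[O.X/XO./.X.]-1 (2,2)[O.X/XO./..X]-1
p3 O@[OXX/XO./...]: (1,2)[OXX/XOO/...]-1* (2,0)[OXX/XO./O..]-1 (2,1)[OXX/XO./.O.]-1 (2,2)[OXX/XO./..O]-1
p4 X@[OXX/XOO/...]: (2,0)[OXX/XOO/X..]+1* (2,1)[OXX/XOO/.X.]-1 (2,2)[OXX/XOO/..X]-1
p5 O@[OXX/XOO/X..] terminal -1; root [..X/XO./...] d6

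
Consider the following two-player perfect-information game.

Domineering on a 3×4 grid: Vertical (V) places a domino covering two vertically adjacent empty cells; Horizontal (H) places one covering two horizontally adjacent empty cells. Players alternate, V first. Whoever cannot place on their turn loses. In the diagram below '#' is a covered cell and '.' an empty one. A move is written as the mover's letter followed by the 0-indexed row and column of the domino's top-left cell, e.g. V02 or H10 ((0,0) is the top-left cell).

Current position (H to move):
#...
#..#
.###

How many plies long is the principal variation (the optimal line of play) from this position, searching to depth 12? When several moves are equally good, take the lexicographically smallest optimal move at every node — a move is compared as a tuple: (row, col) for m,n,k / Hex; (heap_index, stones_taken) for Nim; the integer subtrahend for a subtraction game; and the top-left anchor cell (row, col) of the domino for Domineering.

PV length from [#.../#..#/.###]: 1 ply

[#.../#..#/.###] H move#1: H01:+1/###./#..#/.###*, H02:-1/#.##/#..#/.###, H11:+1/#.../####/.###
[###./#..#/.###] end (terminal -1, V#2); searched #.../#..#/.### to 12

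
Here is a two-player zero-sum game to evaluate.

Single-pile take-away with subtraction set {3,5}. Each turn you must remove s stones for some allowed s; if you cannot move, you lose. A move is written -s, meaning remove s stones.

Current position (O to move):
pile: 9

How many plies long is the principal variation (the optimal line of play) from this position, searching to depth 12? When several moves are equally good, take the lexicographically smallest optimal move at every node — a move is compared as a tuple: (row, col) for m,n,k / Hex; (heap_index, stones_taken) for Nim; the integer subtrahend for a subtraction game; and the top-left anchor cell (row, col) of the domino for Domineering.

ply 1, O at 9 | -3=-1→6*; -5=-1→4
ply 2, X at 6 | -3=-1→3; -5=+1→1*
ply 3: 1 is terminal -1 (O); from 9 depth 12

PV length from [9]: 2 plies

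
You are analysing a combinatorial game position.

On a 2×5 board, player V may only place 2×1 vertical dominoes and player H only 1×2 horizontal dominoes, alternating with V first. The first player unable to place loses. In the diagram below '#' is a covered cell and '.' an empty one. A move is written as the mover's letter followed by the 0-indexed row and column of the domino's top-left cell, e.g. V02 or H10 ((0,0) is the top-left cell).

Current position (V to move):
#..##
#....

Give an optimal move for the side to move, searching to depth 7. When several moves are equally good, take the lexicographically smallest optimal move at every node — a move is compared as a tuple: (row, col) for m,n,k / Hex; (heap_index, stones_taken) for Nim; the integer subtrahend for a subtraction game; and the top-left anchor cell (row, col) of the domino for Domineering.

V's best at [#..##/#....]: V02

ply 1, V at #..##/#.... | V01=-1→##.##/##...; V02=+1→#.###/#.#..*
ply 2, H at #.###/#.#.. | H13=-1→#.###/#.###*
ply 3, V at #.###/#.### | V01=+1→#####/#####*
ply 4: #####/##### is terminal -1 (H); from #..##/#.... depth 7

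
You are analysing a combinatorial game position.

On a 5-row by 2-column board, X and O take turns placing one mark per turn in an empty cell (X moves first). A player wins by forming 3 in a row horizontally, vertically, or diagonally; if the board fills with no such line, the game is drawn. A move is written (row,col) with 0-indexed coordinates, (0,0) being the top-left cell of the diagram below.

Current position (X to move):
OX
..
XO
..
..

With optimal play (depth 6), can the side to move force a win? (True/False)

ply 1, X at OX/../XO/../.. | (1,0)=+0→OX/X./XO/../..; (1,1)=+0→OX/.X/XO/../..; (3,0)=+1→OX/../XO/X./..*; (3,1)=+0→OX/../XO/.X/..; (4,0)=+0→OX/../XO/../X.; (4,1)=+0→OX/../XO/../.X
ply 2, O at OX/../XO/X./.. | (1,0)=-1→OX/O./XO/X./..*; (1,1)=-1→OX/.O/XO/X./..; (3,1)=-1→OX/../XO/XO/..; (4,0)=-1→OX/../XO/X./O.; (4,1)=-1→OX/../XO/X./.O
ply 3, X at OX/O./XO/X./.. | (1,1)=+0→OX/OX/XO/X./..; (3,1)=+0→OX/O./XO/XX/..; (4,0)=+1→OX/O./XO/X./X.*; (4,1)=+0→OX/O./XO/X./.X
ply 4: OX/O./XO/X./X. is terminal -1 (O); from OX/../XO/../.. depth 6

X winning at [OX/../XO/../..]: True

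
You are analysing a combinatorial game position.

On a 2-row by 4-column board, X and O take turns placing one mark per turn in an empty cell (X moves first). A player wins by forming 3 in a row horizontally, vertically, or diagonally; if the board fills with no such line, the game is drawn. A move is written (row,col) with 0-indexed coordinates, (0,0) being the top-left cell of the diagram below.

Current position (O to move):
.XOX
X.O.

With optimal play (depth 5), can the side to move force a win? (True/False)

ply 1, O at .XOX/X.O. | (0,0)=+0→OXOX/X.O.*; (1,1)=+0→.XOX/XOO.; (1,3)=+0→.XOX/X.OO
ply 2, X at OXOX/X.O. | (1,1)=+0→OXOX/XXO.*; (1,3)=+0→OXOX/X.OX
ply 3, O at OXOX/XXO. | (1,3)=+0→OXOX/XXOO*
ply 4: OXOX/XXOO is terminal +0 (X); from .XOX/X.O. depth 5

O winning at [.XOX/X.O.]: False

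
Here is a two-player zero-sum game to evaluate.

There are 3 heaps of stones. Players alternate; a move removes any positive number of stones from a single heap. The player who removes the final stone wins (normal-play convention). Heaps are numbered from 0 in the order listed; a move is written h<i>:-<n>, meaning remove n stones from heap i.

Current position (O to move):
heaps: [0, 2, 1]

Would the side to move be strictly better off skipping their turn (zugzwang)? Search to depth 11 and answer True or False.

p1 O@[(0,2,1)]: h1:-1[(0,1,1)]+1* h1:-2[(0,0,1)]-1 h2:-1[(0,2,0)]-1
p2 X@[(0,1,1)]: h1:-1[(0,0,1)]-1* h2:-1[(0,1,0)]-1
p3 O@[(0,0,1)]: h2:-1[(0,0,0)]+1*
p4 X@[(0,0,0)] terminal -1; root [(0,2,1)] d11
pass branch (X moves first from the same position):
  | p1 X@[(0,2,1)]: h1:-1[(0,1,1)]+1* h1:-2[(0,0,1)]-1 h2:-1[(0,2,0)]-1
  | p2 O@[(0,1,1)]: h1:-1[(0,0,1)]-1* h2:-1[(0,1,0)]-1
  | p3 X@[(0,0,1)]: h2:-1[(0,0,0)]+1*
  | p4 O@[(0,0,0)] terminal -1; root [(0,2,1)] d11
O moving scores +1; O passing scores -1

zugzwang((0,2,1), O) = False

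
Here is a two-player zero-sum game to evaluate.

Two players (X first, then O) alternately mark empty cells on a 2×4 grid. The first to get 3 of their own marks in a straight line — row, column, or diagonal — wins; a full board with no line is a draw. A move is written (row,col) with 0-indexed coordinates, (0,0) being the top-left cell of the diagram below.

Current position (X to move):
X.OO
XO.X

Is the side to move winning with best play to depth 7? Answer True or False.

[X.OO/XO.X] X move#1: (0,1):+0/XXOO/XO.X*, (1,2):-1/X.OO/XOXX
[XXOO/XO.X] O move#2: (1,2):+0/XXOO/XOOX*
[XXOO/XOOX] end (terminal +0, X#3); searched X.OO/XO.X to 7

X winning at [X.OO/XO.X]: False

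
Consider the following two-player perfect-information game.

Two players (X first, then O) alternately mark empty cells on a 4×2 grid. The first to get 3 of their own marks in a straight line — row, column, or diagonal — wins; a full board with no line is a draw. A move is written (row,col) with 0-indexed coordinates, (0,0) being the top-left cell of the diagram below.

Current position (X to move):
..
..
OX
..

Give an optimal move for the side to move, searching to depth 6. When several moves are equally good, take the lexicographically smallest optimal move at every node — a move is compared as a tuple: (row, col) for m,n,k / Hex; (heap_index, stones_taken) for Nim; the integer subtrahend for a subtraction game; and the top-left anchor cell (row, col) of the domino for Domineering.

X's best at [../../OX/..]: (1,1)

ply 1, X at ../../OX/.. | (0,0)=+0→X./../OX/..; (0,1)=+0→.X/../OX/..; (1,0)=+0→../X./OX/..; (1,1)=+1→../.X/OX/..*; (3,0)=+0→../../OX/X.; (3,1)=+0→../../OX/.X
ply 2, O at ../.X/OX/.. | (0,0)=-1→O./.X/OX/..*; (0,1)=-1→.O/.X/OX/..; (1,0)=-1→../OX/OX/..; (3,0)=-1→../.X/OX/O.; (3,1)=-1→../.X/OX/.O
ply 3, X at O./.X/OX/.. | (0,1)=+1→OX/.X/OX/..*; (1,0)=+1→O./XX/OX/..; (3,0)=-1→O./.X/OX/X.; (3,1)=+1→O./.X/OX/.X
ply 4: OX/.X/OX/.. is terminal -1 (O); from ../../OX/.. depth 6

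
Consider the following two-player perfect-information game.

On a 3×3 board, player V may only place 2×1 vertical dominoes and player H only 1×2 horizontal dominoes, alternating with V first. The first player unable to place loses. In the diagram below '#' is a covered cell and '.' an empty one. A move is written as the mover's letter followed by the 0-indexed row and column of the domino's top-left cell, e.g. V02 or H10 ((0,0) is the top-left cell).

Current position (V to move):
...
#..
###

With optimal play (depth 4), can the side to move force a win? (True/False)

V winning at [.../#../###]: True

[.../#../###] V move#1: V01:+1/.#./##./###*, V02:-1/..#/#.#/###
[.#./##./###] end (terminal -1, H#2); searched .../#../### to 4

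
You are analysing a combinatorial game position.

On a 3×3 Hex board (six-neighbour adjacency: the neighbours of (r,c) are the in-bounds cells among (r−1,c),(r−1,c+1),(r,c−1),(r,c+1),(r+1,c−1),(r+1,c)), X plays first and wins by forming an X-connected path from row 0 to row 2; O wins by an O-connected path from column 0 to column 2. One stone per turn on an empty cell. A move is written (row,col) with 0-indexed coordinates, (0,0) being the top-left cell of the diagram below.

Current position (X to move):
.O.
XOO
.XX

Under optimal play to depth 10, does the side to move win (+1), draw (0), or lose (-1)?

value(.O./XOO/.XX, X) = -1

ply 1, X at .O./XOO/.XX | (0,0)=-1→XO./XOO/.XX*; (0,2)=-1→.OX/XOO/.XX; (2,0)=-1→.O./XOO/XXX
ply 2, O at XO./XOO/.XX | (0,2)=-1→XOO/XOO/.XX; (2,0)=+1→XO./XOO/OXX*
ply 3: XO./XOO/OXX is terminal -1 (X); from .O./XOO/.XX depth 10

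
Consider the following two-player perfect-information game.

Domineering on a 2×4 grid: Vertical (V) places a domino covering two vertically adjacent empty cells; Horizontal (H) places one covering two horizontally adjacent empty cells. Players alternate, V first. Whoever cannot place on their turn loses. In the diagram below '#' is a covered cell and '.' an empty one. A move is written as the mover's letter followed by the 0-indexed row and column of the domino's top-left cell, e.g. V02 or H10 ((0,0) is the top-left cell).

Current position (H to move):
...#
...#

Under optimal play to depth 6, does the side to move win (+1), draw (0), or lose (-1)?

value(...#/...#, H) = +1

ply 1, H at ...#/...# | H00=+1→##.#/...#*; H01=+1→.###/...#; H10=+1→...#/##.#; H11=+1→...#/.###
ply 2, V at ##.#/...# | V02=-1→####/..##*
ply 3, H at ####/..## | H10=+1→####/####*
ply 4: ####/#### is terminal -1 (V); from ...#/...# depth 6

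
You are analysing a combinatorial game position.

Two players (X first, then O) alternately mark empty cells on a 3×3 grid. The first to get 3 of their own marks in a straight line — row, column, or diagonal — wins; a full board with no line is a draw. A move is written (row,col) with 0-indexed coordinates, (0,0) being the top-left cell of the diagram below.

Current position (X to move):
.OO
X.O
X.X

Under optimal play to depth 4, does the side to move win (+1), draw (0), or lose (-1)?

value(.OO/X.O/X.X, X) = +1

[.OO/X.O/X.X] X move#1: (0,0):+1/XOO/X.O/X.X*, (1,1):-1/.OO/XXO/X.X, (2,1):+1/.OO/X.O/XXX
[XOO/X.O/X.X] end (terminal -1, O#2); searched .OO/X.O/X.X to 4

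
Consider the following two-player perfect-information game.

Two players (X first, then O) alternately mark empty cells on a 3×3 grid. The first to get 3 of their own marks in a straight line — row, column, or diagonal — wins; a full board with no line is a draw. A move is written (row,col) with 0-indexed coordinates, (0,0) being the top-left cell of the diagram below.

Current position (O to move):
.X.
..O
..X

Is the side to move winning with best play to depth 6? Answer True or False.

[.X./..O/..X] O move#1: (0,0):-1/OX./..O/..X, (0,2):-1/.XO/..O/..X, (1,0):-1/.X./O.O/..X, (1,1):+0/.X./.OO/..X*, (2,0):-1/.X./..O/O.X, (2,1):-1/.X./..O/.OX
[.X./.OO/..X] X move#2: (0,0):-1/XX./.OO/..X, (0,2):-1/.XX/.OO/..X, (1,0):+0/.X./XOO/..X*, (2,0):-1/.X./.OO/X.X, (2,1):-1/.X./.OO/.XX
[.X./XOO/..X] O move#3: (0,0):+0/OX./XOO/..X*, (0,2):-1/.XO/XOO/..X, (2,0):+0/.X./XOO/O.X, (2,1):-1/.X./XOO/.OX
[OX./XOO/..X] X move#4: (0,2):+0/OXX/XOO/..X*, (2,0):+0/OX./XOO/X.X, (2,1):+0/OX./XOO/.XX
[OXX/XOO/..X] O move#5: (2,0):+0/OXX/XOO/O.X*, (2,1):+0/OXX/XOO/.OX
[OXX/XOO/O.X] X move#6: (2,1):+0/OXX/XOO/OXX*
[OXX/XOO/OXX] end (terminal +0, O#7); searched .X./..O/..X to 6

O winning at [.X./..O/..X]: False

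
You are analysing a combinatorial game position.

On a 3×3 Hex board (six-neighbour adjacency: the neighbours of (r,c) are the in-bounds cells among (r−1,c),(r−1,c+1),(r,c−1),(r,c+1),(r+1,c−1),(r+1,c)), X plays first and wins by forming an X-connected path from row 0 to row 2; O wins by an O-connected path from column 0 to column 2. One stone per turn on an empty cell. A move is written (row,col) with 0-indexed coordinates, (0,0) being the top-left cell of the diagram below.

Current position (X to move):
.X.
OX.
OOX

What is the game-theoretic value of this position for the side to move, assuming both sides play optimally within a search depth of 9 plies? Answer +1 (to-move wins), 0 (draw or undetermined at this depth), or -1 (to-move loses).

value(.X./OX./OOX, X) = +1

[.X./OX./OOX] X move#1: (0,0):-1/XX./OX./OOX, (0,2):-1/.XX/OX./OOX, (1,2):+1/.X./OXX/OOX*
[.X./OXX/OOX] end (terminal -1, O#2); searched .X./OX./OOX to 9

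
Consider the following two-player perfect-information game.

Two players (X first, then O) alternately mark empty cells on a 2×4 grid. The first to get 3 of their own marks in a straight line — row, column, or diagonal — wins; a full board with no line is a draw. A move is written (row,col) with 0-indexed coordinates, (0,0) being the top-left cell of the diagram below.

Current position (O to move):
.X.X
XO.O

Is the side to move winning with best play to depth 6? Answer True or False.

[.X.X/XO.O] O move#1: (0,0):-1/OX.X/XO.O, (0,2):+0/.XOX/XO.O, (1,2):+1/.X.X/XOOO*
[.X.X/XOOO] end (terminal -1, X#2); searched .X.X/XO.O to 6

O winning at [.X.X/XO.O]: True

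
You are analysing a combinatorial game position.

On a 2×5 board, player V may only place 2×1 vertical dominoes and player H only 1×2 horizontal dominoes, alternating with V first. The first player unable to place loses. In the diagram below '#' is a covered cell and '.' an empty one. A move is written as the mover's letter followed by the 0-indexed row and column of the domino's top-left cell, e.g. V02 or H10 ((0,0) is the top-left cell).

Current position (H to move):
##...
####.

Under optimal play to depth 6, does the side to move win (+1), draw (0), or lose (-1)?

value(##.../####., H) = +1

[##.../####.] H move#1: H02:-1/####./####., H03:+1/##.##/####.*
[##.##/####.] end (terminal -1, V#2); searched ##.../####. to 6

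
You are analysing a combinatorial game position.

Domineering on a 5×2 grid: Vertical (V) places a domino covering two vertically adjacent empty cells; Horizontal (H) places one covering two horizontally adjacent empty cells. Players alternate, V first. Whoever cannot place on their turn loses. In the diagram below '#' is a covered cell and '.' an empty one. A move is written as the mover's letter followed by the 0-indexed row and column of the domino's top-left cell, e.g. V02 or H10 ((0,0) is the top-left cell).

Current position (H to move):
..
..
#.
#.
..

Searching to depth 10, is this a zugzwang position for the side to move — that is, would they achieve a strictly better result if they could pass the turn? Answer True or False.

zugzwang(../../#./#./.., H) = False

p1 H@[../../#./#./..]: H00[##/../#./#./..]+1* H10[../##/#./#./..]+1 H40[../../#./#./##]-1
p2 V@[##/../#./#./..]: V11[##/.#/##/#./..]-1* V21[##/../##/##/..]-1 V31[##/../#./##/.#]-1
p3 H@[##/.#/##/#./..]: H40[##/.#/##/#./##]+1*
p4 V@[##/.#/##/#./##] terminal -1; root [../../#./#./..] d10
pass branch (V moves first from the same position):
  | p1 V@[../../#./#./..]: V00[#./#./#./#./..]+1* V01[.#/.#/#./#./..]+1 V11[../.#/##/#./..]+1 V21[../../##/##/..]-1 V31[../../#./##/.#]-1
  | p2 H@[#./#./#./#./..]: H40[#./#./#./#./##]-1*
  | p3 V@[#./#./#./#./##]: V01[##/##/#./#./##]+1* V11[#./##/##/#./##]+1 V21[#./#./##/##/##]+1
  | p4 H@[##/##/#./#./##] terminal -1; root [../../#./#./..] d10
H moving scores +1; H passing scores -1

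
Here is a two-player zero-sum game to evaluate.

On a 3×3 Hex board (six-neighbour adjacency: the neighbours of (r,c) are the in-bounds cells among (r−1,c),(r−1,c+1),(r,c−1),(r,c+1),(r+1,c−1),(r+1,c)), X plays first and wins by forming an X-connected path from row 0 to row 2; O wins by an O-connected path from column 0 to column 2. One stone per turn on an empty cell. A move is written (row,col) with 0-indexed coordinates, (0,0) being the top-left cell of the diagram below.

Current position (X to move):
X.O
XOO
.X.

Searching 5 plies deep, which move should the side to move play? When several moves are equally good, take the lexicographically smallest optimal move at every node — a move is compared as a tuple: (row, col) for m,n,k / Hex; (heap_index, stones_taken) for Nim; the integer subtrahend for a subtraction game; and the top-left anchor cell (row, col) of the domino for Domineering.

X's best at [X.O/XOO/.X.]: (2,0)

[X.O/XOO/.X.] X move#1: (0,1):-1/XXO/XOO/.X., (2,0):+1/X.O/XOO/XX.*, (2,2):-1/X.O/XOO/.XX
[X.O/XOO/XX.] end (terminal -1, O#2); searched X.O/XOO/.X. to 5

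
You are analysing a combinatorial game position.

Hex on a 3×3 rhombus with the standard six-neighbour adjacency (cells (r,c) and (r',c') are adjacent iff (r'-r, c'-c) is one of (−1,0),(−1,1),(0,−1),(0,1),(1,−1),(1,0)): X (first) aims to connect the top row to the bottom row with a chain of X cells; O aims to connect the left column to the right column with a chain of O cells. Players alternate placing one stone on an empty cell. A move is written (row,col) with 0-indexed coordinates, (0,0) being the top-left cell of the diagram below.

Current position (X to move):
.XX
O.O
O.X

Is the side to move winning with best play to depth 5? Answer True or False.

p1 X@[.XX/O.O/O.X]: (0,0)[XXX/O.O/O.X]-1* (1,1)[.XX/OXO/O.X]-1 (2,1)[.XX/O.O/OXX]-1
p2 O@[XXX/O.O/O.X]: (1,1)[XXX/OOO/O.X]+1* (2,1)[XXX/O.O/OOX]+1
p3 X@[XXX/OOO/O.X] terminal -1; root [.XX/O.O/O.X] d5

X winning at [.XX/O.O/O.X]: False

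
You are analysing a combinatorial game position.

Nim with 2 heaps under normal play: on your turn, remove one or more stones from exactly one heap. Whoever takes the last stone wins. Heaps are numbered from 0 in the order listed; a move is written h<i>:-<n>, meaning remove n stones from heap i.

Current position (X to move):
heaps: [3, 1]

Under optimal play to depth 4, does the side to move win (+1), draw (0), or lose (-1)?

value((3,1), X) = +1

[(3,1)] X move#1: h0:-1:-1/(2,1), h0:-2:+1/(1,1)*, h0:-3:-1/(0,1), h1:-1:-1/(3,0)
[(1,1)] O move#2: h0:-1:-1/(0,1)*, h1:-1:-1/(1,0)
[(0,1)] X move#3: h1:-1:+1/(0,0)*
[(0,0)] end (terminal -1, O#4); searched (3,1) to 4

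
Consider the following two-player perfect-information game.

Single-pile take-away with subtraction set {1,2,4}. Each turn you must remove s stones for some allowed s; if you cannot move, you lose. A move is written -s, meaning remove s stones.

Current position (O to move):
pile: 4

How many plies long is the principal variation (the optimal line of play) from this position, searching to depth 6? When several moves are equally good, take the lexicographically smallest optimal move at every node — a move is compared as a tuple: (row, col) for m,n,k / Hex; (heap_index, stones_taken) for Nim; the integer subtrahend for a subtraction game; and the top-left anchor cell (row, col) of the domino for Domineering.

PV length from [4]: 3 plies

ply 1, O at 4 | -1=+1→3*; -2=-1→2; -4=+1→0
ply 2, X at 3 | -1=-1→2*; -2=-1→1
ply 3, O at 2 | -1=-1→1; -2=+1→0*
ply 4: 0 is terminal -1 (X); from 4 depth 6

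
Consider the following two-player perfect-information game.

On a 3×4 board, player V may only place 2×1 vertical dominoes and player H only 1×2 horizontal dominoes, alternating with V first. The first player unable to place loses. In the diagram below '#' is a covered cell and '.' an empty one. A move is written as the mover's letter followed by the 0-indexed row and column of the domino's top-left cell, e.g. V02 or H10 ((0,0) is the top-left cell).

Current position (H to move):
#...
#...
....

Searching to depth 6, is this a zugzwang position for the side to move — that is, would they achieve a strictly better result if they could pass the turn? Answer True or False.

zugzwang(#.../#.../...., H) = False

p1 H@[#.../#.../....]: H01[###./#.../....]-1 H02[#.##/#.../....]-1 H11[#.../###./....]+1* H12[#.../#.##/....]+1 H20[#.../#.../##..]-1 H21[#.../#.../.##.]-1 H22[#.../#.../..##]-1
p2 V@[#.../###./....]: V03[#..#/####/....]-1* V13[#.../####/...#]-1
p3 H@[#..#/####/....]: H01[####/####/....]+1* H20[#..#/####/##..]+1 H21[#..#/####/.##.]+1 H22[#..#/####/..##]+1
p4 V@[####/####/....] terminal -1; root [#.../#.../....] d6
suppose H passes — search the same position with V to move:
pass> p1 V@[#.../#.../....]: V01[##../##../....]-1 V02[#.#./#.#./....]+1* V03[#..#/#..#/....]-1 V11[#.../##../.#..]-1 V12[#.../#.#./..#.]+1 V13[#.../#..#/...#]-1
pass> p2 H@[#.#./#.#./....]: H20[#.#./#.#./##..]-1* H21[#.#./#.#./.##.]-1 H22[#.#./#.#./..##]-1
pass> p3 V@[#.#./#.#./##..]: V01[###./###./##..]+1* V03[#.##/#.##/##..]+1 V13[#.#./#.##/##.#]+1
pass> p4 H@[###./###./##..]: H22[###./###./####]-1*
pass> p5 V@[###./###./####]: V03[####/####/####]+1*
pass> p6 H@[####/####/####] terminal -1; root [#.../#.../....] d6
for H: play +1, pass -1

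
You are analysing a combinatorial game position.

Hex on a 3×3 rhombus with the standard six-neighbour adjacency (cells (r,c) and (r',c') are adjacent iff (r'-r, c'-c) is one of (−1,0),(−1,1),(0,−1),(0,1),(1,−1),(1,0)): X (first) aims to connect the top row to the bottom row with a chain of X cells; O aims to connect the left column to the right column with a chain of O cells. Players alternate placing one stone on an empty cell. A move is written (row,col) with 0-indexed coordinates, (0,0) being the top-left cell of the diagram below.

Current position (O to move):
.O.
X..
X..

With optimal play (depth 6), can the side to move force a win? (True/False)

[.O./X../X..] O move#1: (0,0):-1/OO./X../X..*, (0,2):-1/.OO/X../X.., (1,1):-1/.O./XO./X.., (1,2):-1/.O./X.O/X.., (2,1):-1/.O./X../XO., (2,2):-1/.O./X../X.O
[OO./X../X..] X move#2: (0,2):+1/OOX/X../X..*, (1,1):-1/OO./XX./X.., (1,2):-1/OO./X.X/X.., (2,1):-1/OO./X../XX., (2,2):-1/OO./X../X.X
[OOX/X../X..] O move#3: (1,1):-1/OOX/XO./X..*, (1,2):-1/OOX/X.O/X.., (2,1):-1/OOX/X../XO., (2,2):-1/OOX/X../X.O
[OOX/XO./X..] X move#4: (1,2):+1/OOX/XOX/X..*, (2,1):-1/OOX/XO./XX., (2,2):-1/OOX/XO./X.X
[OOX/XOX/X..] O move#5: (2,1):-1/OOX/XOX/XO.*, (2,2):-1/OOX/XOX/X.O
[OOX/XOX/XO.] X move#6: (2,2):+1/OOX/XOX/XOX*
[OOX/XOX/XOX] end (terminal -1, O#7); searched .O./X../X.. to 6

O winning at [.O./X../X..]: False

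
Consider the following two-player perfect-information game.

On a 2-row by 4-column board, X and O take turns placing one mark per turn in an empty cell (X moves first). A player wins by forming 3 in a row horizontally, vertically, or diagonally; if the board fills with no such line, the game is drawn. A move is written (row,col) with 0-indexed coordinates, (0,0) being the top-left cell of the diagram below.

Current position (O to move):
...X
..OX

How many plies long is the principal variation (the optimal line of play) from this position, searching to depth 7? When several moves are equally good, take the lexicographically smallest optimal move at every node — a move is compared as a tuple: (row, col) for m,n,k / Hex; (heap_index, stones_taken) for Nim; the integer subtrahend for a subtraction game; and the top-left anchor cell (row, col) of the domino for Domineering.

PV length from [...X/..OX]: 5 plies

[...X/..OX] O move#1: (0,0):+0/O..X/..OX*, (0,1):+0/.O.X/..OX, (0,2):+0/..OX/..OX, (1,0):+0/...X/O.OX, (1,1):+0/...X/.OOX
[O..X/..OX] X move#2: (0,1):+0/OX.X/..OX*, (0,2):+0/O.XX/..OX, (1,0):+0/O..X/X.OX, (1,1):+0/O..X/.XOX
[OX.X/..OX] O move#3: (0,2):+0/OXOX/..OX*, (1,0):-1/OX.X/O.OX, (1,1):-1/OX.X/.OOX
[OXOX/..OX] X move#4: (1,0):+0/OXOX/X.OX*, (1,1):+0/OXOX/.XOX
[OXOX/X.OX] O move#5: (1,1):+0/OXOX/XOOX*
[OXOX/XOOX] end (terminal +0, X#6); searched ...X/..OX to 7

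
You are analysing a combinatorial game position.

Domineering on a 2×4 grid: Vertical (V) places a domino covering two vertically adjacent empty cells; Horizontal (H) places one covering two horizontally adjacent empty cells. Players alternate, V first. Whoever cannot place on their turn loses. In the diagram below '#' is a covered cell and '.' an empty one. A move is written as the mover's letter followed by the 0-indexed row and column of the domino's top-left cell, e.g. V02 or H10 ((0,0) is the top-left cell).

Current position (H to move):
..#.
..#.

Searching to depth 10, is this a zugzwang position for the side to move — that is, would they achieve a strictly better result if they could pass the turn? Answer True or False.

zugzwang(..#./..#., H) = False

ply 1, H at ..#./..#. | H00=+1→###./..#.*; H10=+1→..#./###.
ply 2, V at ###./..#. | V03=-1→####/..##*
ply 3, H at ####/..## | H10=+1→####/####*
ply 4: ####/#### is terminal -1 (V); from ..#./..#. depth 10
pass branch (V moves first from the same position):
  | ply 1, V at ..#./..#. | V00=+1→#.#./#.#.*; V01=+1→.##./.##.; V03=-1→..##/..##
  | ply 2: #.#./#.#. is terminal -1 (H); from ..#./..#. depth 10
H moving scores +1; H passing scores -1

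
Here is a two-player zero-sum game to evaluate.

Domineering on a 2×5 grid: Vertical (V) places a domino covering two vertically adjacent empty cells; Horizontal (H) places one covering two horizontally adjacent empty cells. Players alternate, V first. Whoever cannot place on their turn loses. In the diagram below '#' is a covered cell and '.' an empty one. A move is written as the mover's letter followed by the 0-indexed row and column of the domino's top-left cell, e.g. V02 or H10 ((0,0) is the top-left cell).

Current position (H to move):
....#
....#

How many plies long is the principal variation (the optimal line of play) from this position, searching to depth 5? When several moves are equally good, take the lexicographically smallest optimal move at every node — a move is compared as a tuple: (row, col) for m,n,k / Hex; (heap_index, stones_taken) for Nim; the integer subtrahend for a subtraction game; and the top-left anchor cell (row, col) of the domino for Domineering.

[....#/....#] H move#1: H00:-1/##..#/....#, H01:+1/.##.#/....#*, H02:-1/..###/....#, H10:-1/....#/##..#, H11:+1/....#/.##.#, H12:-1/....#/..###
[.##.#/....#] V move#2: V00:-1/###.#/#...#*, V03:-1/.####/...##
[###.#/#...#] H move#3: H11:-1/###.#/###.#, H12:+1/###.#/#.###*
[###.#/#.###] end (terminal -1, V#4); searched ....#/....# to 5

PV length from [....#/....#]: 3 plies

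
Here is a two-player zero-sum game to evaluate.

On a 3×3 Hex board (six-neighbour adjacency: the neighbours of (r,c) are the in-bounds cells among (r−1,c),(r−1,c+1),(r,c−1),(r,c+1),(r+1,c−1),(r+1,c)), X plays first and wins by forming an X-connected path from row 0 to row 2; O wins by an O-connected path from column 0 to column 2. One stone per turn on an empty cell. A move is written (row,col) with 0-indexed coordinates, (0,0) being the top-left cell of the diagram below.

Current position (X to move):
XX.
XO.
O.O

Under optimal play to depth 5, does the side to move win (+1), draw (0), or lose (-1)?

[XX./XO./O.O] X move#1: (0,2):-1/XXX/XO./O.O*, (1,2):-1/XX./XOX/O.O, (2,1):-1/XX./XO./OXO
[XXX/XO./O.O] O move#2: (1,2):+1/XXX/XOO/O.O*, (2,1):+1/XXX/XO./OOO
[XXX/XOO/O.O] end (terminal -1, X#3); searched XX./XO./O.O to 5

value(XX./XO./O.O, X) = -1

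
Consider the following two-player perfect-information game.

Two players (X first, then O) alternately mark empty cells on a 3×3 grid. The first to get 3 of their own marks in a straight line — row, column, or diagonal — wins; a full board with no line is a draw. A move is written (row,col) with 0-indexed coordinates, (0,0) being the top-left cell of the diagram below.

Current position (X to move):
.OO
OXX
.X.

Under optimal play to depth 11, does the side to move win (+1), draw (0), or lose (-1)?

[.OO/OXX/.X.] X move#1: (0,0):+0/XOO/OXX/.X.*, (2,0):-1/.OO/OXX/XX., (2,2):-1/.OO/OXX/.XX
[XOO/OXX/.X.] O move#2: (2,0):-1/XOO/OXX/OX., (2,2):+0/XOO/OXX/.XO*
[XOO/OXX/.XO] X move#3: (2,0):+0/XOO/OXX/XXO*
[XOO/OXX/XXO] end (terminal +0, O#4); searched .OO/OXX/.X. to 11

value(.OO/OXX/.X., X) = 0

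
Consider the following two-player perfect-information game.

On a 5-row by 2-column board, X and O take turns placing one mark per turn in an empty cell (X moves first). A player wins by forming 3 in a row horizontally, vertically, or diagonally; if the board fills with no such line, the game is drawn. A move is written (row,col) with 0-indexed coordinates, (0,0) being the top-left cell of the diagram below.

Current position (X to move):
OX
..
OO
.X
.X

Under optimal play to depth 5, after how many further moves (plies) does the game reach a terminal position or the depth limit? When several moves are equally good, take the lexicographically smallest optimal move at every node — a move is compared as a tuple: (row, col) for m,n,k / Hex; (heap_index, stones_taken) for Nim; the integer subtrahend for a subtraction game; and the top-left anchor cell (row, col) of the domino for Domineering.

[OX/../OO/.X/.X] X move#1: (1,0):+0/OX/X./OO/.X/.X*, (1,1):-1/OX/.X/OO/.X/.X, (3,0):-1/OX/../OO/XX/.X, (4,0):-1/OX/../OO/.X/XX
[OX/X./OO/.X/.X] O move#2: (1,1):+0/OX/XO/OO/.X/.X*, (3,0):+0/OX/X./OO/OX/.X, (4,0):+0/OX/X./OO/.X/OX
[OX/XO/OO/.X/.X] X move#3: (3,0):+0/OX/XO/OO/XX/.X*, (4,0):+0/OX/XO/OO/.X/XX
[OX/XO/OO/XX/.X] O move#4: (4,0):+0/OX/XO/OO/XX/OX*
[OX/XO/OO/XX/OX] end (terminal +0, X#5); searched OX/../OO/.X/.X to 5

PV length from [OX/../OO/.X/.X]: 4 plies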